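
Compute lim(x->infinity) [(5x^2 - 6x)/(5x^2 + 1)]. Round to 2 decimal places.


For limits at infinity with equal-degree polynomials,
we compare leading coefficients.
Numerator leading term: 5x^2
Denominator leading term: 5x^2
Divide both by x^2:
lim = (5 - 6/x) / (5 + 1/x^2)
As x -> infinity, the 1/x and 1/x^2 terms vanish:
= 5/5 = 1 = 1.00

1.00


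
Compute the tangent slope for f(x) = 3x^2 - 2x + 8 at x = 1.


The slope of the tangent line equals f'(x) at the point.
f(x) = 3x^2 - 2x + 8
f'(x) = 6x - 2
At x = 1:
f'(1) = 6 * 1 - 2
= 6 - 2
= 4

4


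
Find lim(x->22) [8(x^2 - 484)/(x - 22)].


Direct substitution gives 0/0, so we factor the numerator.
Factor: 8(x^2 - 484) = 8 * (x - 22)(x + 22)
Cancel the common factor (x - 22):
8(x^2 - 484)/(x - 22) = 8 * (x + 22)
Now substitute x = 22:
= 8 * (22 + 22) = 352

352


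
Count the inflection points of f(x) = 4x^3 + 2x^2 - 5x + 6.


Inflection points occur where f''(x) = 0 and concavity changes.
f(x) = 4x^3 + 2x^2 - 5x + 6
f'(x) = 12x^2 + 4x - 5
f''(x) = 24x + 4
Set f''(x) = 0:
24x + 4 = 0
x = -4 / 24 = -1/6
Since f''(x) is linear (degree 1), it changes sign at this point.
Therefore there is exactly 1 inflection point.

1


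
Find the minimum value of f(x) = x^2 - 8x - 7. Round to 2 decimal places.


For a quadratic f(x) = ax^2 + bx + c with a > 0, the minimum is at the vertex.
Vertex x-coordinate: x = -b/(2a)
x = -(-8) / (2 * 1)
x = 8/2 = 4
Substitute back to find the minimum value:
f(4) = 1 * 4^2 - 8 * 4 - 7
= 16 - 32 - 7
= -23 = -23.00

-23.00


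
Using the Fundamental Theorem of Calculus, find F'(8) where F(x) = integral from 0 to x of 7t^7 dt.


By the Fundamental Theorem of Calculus (Part 1):
If F(x) = integral from 0 to x of f(t) dt, then F'(x) = f(x)
Here f(t) = 7t^7
So F'(x) = 7x^7
Evaluate at x = 8:
F'(8) = 7 * 8^7
= 7 * 2097152
= 14680064

14680064


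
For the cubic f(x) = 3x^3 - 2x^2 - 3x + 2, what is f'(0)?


Differentiate f(x) = 3x^3 - 2x^2 - 3x + 2 term by term:
f'(x) = 9x^2 - 4x - 3
Substitute x = 0:
f'(0) = 9 * 0^2 - 4 * 0 - 3
= 0 + 0 - 3
= -3

-3


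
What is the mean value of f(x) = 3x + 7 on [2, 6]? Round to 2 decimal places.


Average value = 1/(b-a) * integral from a to b of f(x) dx
First compute the integral of 3x + 7:
F(x) = (3/2)x^2 + 7x
F(6) = 3/2 * 36 + 7 * 6 = 96
F(2) = 3/2 * 4 + 7 * 2 = 20
Integral = 96 - 20 = 76
Average = 76 / (6 - 2) = 76 / 4
= 19 = 19.00

19.00


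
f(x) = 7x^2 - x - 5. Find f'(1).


Differentiate term by term using power and sum rules:
f(x) = 7x^2 - x - 5
f'(x) = 14x - 1
Substitute x = 1:
f'(1) = 14 * 1 - 1
= 14 - 1
= 13

13


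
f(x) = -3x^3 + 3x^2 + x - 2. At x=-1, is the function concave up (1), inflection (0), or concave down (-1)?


Concavity is determined by the sign of f''(x).
f(x) = -3x^3 + 3x^2 + x - 2
f'(x) = -9x^2 + 6x + 1
f''(x) = -18x + 6
f''(-1) = -18 * (-1) + 6
= 18 + 6
= 24
Since f''(-1) > 0, the function is concave up (1)

1


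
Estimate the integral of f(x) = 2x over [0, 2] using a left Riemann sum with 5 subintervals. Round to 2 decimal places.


Left Riemann sum uses left endpoints of each subinterval.
Interval: [0, 2], n = 5
dx = (2 - 0) / 5 = 2/5
Left endpoints: [0, 2/5, 4/5, 6/5, 8/5]
f values: [0, 4/5, 8/5, 12/5, 16/5]
Sum = dx * (sum of f values)
= 2/5 * 8
= 16/5 = 3.20

3.20


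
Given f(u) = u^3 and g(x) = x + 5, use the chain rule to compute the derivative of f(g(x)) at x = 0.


Using the chain rule: (f(g(x)))' = f'(g(x)) * g'(x)
First, find g(0):
g(0) = 1 * 0 + 5 = 5
Next, f'(u) = 3u^2
And g'(x) = 1
So f'(g(0)) * g'(0)
= 3 * 5^2 * 1
= 3 * 25 * 1
= 75

75


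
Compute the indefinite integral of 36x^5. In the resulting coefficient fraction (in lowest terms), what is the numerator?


Apply the power rule for integration:
integral of ax^n dx = a/(n+1) * x^(n+1) + C
integral of 36x^5 dx
= 36/6 * x^6 + C
= 6 * x^6 + C
The coefficient in lowest terms is 6 = 6/1, so its numerator is 6

6


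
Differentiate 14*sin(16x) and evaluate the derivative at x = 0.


Apply the chain rule to differentiate 14*sin(16x):
d/dx [14*sin(16x)]
= 14 * cos(16x) * d/dx(16x)
= 14 * 16 * cos(16x)
= 224 * cos(16x)
Evaluate at x = 0:
= 224 * cos(0)
= 224 * 1
= 224

224


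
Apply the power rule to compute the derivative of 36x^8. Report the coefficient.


We apply the power rule: d/dx [ax^n] = a*n * x^(n-1)
d/dx [36x^8]
= 36 * 8 * x^(8-1)
= 288x^7
The coefficient is 288

288


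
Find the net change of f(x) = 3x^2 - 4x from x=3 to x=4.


Net change = f(b) - f(a)
f(x) = 3x^2 - 4x
Compute f(4):
f(4) = 3 * 4^2 - 4 * 4 + 0
= 48 - 16 + 0
= 32
Compute f(3):
f(3) = 3 * 3^2 - 4 * 3 + 0
= 27 - 12 + 0
= 15
Net change = 32 - 15 = 17

17


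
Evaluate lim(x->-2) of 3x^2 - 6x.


Since polynomials are continuous, we use direct substitution.
lim(x->-2) of 3x^2 - 6x
= 3 * (-2)^2 - 6 * (-2) + 0
= 12 + 12 + 0
= 24

24


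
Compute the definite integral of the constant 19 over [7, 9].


The integral of a constant k over [a, b] equals k * (b - a).
integral from 7 to 9 of 19 dx
= 19 * (9 - 7)
= 19 * 2
= 38

38


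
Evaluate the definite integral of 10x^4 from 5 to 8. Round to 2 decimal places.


Find the antiderivative of 10x^4:
F(x) = 10/5 * x^5
Apply the Fundamental Theorem of Calculus:
F(8) - F(5)
= 10/5 * 8^5 - 10/5 * 5^5
= 10/5 * (32768 - 3125)
= 10/5 * 29643
= 59286 = 59286.00

59286.00


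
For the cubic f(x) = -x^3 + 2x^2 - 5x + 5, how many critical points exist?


Find where f'(x) = 0:
f(x) = -x^3 + 2x^2 - 5x + 5
f'(x) = -3x^2 + 4x - 5
This is a quadratic in x. Use the discriminant to count real roots.
Discriminant = (4)^2 - 4 * (-3) * (-5)
= 16 - 60
= -44
Since discriminant < 0, f'(x) = 0 has no real solutions.
Number of critical points: 0

0


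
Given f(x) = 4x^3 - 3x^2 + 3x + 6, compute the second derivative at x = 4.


First derivative:
f'(x) = 12x^2 - 6x + 3
Second derivative:
f''(x) = 24x - 6
Substitute x = 4:
f''(4) = 24 * 4 - 6
= 96 - 6
= 90

90


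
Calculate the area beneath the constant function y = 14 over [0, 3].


The area under a constant function y = 14 is a rectangle.
Width = 3 - 0 = 3
Height = 14
Area = width * height
= 3 * 14
= 42

42


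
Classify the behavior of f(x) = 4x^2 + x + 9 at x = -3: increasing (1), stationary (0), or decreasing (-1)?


Compute f'(x) to determine behavior:
f'(x) = 8x + 1
f'(-3) = 8 * (-3) + 1
= -24 + 1
= -23
Since f'(-3) < 0, the function is decreasing (-1)

-1


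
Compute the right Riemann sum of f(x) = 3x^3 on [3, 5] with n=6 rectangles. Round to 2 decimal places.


Right Riemann sum uses right endpoints of each subinterval.
Interval: [3, 5], n = 6
dx = (5 - 3) / 6 = 1/3
Right endpoints: [10/3, 11/3, 4, 13/3, 14/3, 5]
f values: [1000/9, 1331/9, 192, 2197/9, 2744/9, 375]
Sum = dx * (sum of f values)
= 1/3 * 1375
= 1375/3 ≈ 458.33

458.33


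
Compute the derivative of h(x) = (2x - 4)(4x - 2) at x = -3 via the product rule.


Let u(x) = 2x - 4 and v(x) = 4x - 2
u'(x) = 2
v'(x) = 4
Product rule: h'(x) = u'(x)*v(x) + u(x)*v'(x)
= 2 * (4x - 2) + (2x - 4) * 4
At x = -3:
u(-3) = 2 * (-3) - 4 = -10
v(-3) = 4 * (-3) - 2 = -14
h'(-3) = 2 * (-14) + (-10) * 4
= -28 - 40
= -68

-68


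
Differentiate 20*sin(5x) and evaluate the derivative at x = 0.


Apply the chain rule to differentiate 20*sin(5x):
d/dx [20*sin(5x)]
= 20 * cos(5x) * d/dx(5x)
= 20 * 5 * cos(5x)
= 100 * cos(5x)
Evaluate at x = 0:
= 100 * cos(0)
= 100 * 1
= 100

100


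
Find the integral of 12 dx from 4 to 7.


The integral of a constant k over [a, b] equals k * (b - a).
integral from 4 to 7 of 12 dx
= 12 * (7 - 4)
= 12 * 3
= 36

36


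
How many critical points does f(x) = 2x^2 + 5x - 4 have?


Find where f'(x) = 0:
f'(x) = 4x + 5
Set f'(x) = 0:
4x + 5 = 0
x = -5 / 4 = -5/4
This is a linear equation in x, so there is exactly one solution.
Number of critical points: 1

1


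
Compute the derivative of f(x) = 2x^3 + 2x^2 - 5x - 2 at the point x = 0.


Differentiate f(x) = 2x^3 + 2x^2 - 5x - 2 term by term:
f'(x) = 6x^2 + 4x - 5
Substitute x = 0:
f'(0) = 6 * 0^2 + 4 * 0 - 5
= 0 + 0 - 5
= -5

-5


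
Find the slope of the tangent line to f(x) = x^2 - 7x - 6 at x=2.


The slope of the tangent line equals f'(x) at the point.
f(x) = x^2 - 7x - 6
f'(x) = 2x - 7
At x = 2:
f'(2) = 2 * 2 - 7
= 4 - 7
= -3

-3


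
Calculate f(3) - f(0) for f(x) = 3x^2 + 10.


Net change = f(b) - f(a)
f(x) = 3x^2 + 10
Compute f(3):
f(3) = 3 * 3^2 + 0 * 3 + 10
= 27 + 0 + 10
= 37
Compute f(0):
f(0) = 3 * 0^2 + 0 * 0 + 10
= 0 + 0 + 10
= 10
Net change = 37 - 10 = 27

27


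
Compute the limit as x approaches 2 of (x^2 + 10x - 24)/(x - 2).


Direct substitution gives 0/0, so we factor the numerator.
Factor: (x^2 + 10x - 24) = (x - 2)(x + 12)
Cancel the common factor (x - 2):
(x^2 + 10x - 24)/(x - 2) = (x + 12)
Now substitute x = 2:
= (2) - (-12) = 14

14


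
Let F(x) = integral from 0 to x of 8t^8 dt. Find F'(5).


By the Fundamental Theorem of Calculus (Part 1):
If F(x) = integral from 0 to x of f(t) dt, then F'(x) = f(x)
Here f(t) = 8t^8
So F'(x) = 8x^8
Evaluate at x = 5:
F'(5) = 8 * 5^8
= 8 * 390625
= 3125000

3125000


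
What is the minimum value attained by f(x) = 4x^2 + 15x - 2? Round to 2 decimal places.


For a quadratic f(x) = ax^2 + bx + c with a > 0, the minimum is at the vertex.
Vertex x-coordinate: x = -b/(2a)
x = -(15) / (2 * 4)
x = -15/8
Substitute back to find the minimum value:
f(-15/8) = 4 * (-15/8)^2 + 15 * (-15/8) - 2
= 225/16 - 225/8 - 2
= -257/16 ≈ -16.06

-16.06


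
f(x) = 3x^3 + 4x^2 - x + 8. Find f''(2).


First derivative:
f'(x) = 9x^2 + 8x - 1
Second derivative:
f''(x) = 18x + 8
Substitute x = 2:
f''(2) = 18 * 2 + 8
= 36 + 8
= 44

44


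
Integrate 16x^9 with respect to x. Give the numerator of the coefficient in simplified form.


Apply the power rule for integration:
integral of ax^n dx = a/(n+1) * x^(n+1) + C
integral of 16x^9 dx
= 16/10 * x^10 + C
= 8/5 * x^10 + C
The coefficient in lowest terms is 8/5, and its numerator is 8

8


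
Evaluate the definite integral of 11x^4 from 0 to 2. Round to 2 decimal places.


Find the antiderivative of 11x^4:
F(x) = 11/5 * x^5
Apply the Fundamental Theorem of Calculus:
F(2) - F(0)
= 11/5 * 2^5 - 11/5 * 0^5
= 11/5 * (32 - 0)
= 11/5 * 32
= 352/5 = 70.40

70.40


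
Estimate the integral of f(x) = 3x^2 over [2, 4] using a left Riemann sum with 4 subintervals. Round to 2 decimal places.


Left Riemann sum uses left endpoints of each subinterval.
Interval: [2, 4], n = 4
dx = (4 - 2) / 4 = 1/2
Left endpoints: [2, 5/2, 3, 7/2]
f values: [12, 75/4, 27, 147/4]
Sum = dx * (sum of f values)
= 1/2 * 189/2
= 189/4 = 47.25

47.25


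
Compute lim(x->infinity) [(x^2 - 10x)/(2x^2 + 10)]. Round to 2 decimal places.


For limits at infinity with equal-degree polynomials,
we compare leading coefficients.
Numerator leading term: x^2
Denominator leading term: 2x^2
Divide both by x^2:
lim = (1 - 10/x) / (2 + 10/x^2)
As x -> infinity, the 1/x and 1/x^2 terms vanish:
= 1/2 = 0.50

0.50


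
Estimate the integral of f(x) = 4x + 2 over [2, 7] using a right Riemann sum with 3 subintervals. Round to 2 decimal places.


Right Riemann sum uses right endpoints of each subinterval.
Interval: [2, 7], n = 3
dx = (7 - 2) / 3 = 5/3
Right endpoints: [11/3, 16/3, 7]
f values: [50/3, 70/3, 30]
Sum = dx * (sum of f values)
= 5/3 * 70
= 350/3 ≈ 116.67

116.67


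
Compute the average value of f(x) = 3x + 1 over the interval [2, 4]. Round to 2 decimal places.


Average value = 1/(b-a) * integral from a to b of f(x) dx
First compute the integral of 3x + 1:
F(x) = (3/2)x^2 + x
F(4) = 3/2 * 16 + 1 * 4 = 28
F(2) = 3/2 * 4 + 1 * 2 = 8
Integral = 28 - 8 = 20
Average = 20 / (4 - 2) = 20 / 2
= 10 = 10.00

10.00


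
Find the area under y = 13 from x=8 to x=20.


The area under a constant function y = 13 is a rectangle.
Width = 20 - 8 = 12
Height = 13
Area = width * height
= 12 * 13
= 156

156


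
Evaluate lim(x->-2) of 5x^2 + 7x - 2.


Since polynomials are continuous, we use direct substitution.
lim(x->-2) of 5x^2 + 7x - 2
= 5 * (-2)^2 + 7 * (-2) - 2
= 20 - 14 - 2
= 4

4


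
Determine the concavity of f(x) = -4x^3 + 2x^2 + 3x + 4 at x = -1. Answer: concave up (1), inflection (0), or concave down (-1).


Concavity is determined by the sign of f''(x).
f(x) = -4x^3 + 2x^2 + 3x + 4
f'(x) = -12x^2 + 4x + 3
f''(x) = -24x + 4
f''(-1) = -24 * (-1) + 4
= 24 + 4
= 28
Since f''(-1) > 0, the function is concave up (1)

1


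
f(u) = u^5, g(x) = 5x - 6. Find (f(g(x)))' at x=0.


Using the chain rule: (f(g(x)))' = f'(g(x)) * g'(x)
First, find g(0):
g(0) = 5 * 0 - 6 = -6
Next, f'(u) = 5u^4
And g'(x) = 5
So f'(g(0)) * g'(0)
= 5 * (-6)^4 * 5
= 5 * 1296 * 5
= 32400

32400


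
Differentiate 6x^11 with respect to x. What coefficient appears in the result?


We apply the power rule: d/dx [ax^n] = a*n * x^(n-1)
d/dx [6x^11]
= 6 * 11 * x^(11-1)
= 66x^10
The coefficient is 66

66


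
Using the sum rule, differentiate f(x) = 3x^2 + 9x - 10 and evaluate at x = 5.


Differentiate term by term using power and sum rules:
f(x) = 3x^2 + 9x - 10
f'(x) = 6x + 9
Substitute x = 5:
f'(5) = 6 * 5 + 9
= 30 + 9
= 39

39


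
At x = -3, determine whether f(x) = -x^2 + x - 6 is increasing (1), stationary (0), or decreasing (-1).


Compute f'(x) to determine behavior:
f'(x) = -2x + 1
f'(-3) = -2 * (-3) + 1
= 6 + 1
= 7
Since f'(-3) > 0, the function is increasing (1)

1


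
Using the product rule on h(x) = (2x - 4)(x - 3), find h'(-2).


Let u(x) = 2x - 4 and v(x) = x - 3
u'(x) = 2
v'(x) = 1
Product rule: h'(x) = u'(x)*v(x) + u(x)*v'(x)
= 2 * (x - 3) + (2x - 4) * 1
At x = -2:
u(-2) = 2 * (-2) - 4 = -8
v(-2) = 1 * (-2) - 3 = -5
h'(-2) = 2 * (-5) + (-8) * 1
= -10 - 8
= -18

-18


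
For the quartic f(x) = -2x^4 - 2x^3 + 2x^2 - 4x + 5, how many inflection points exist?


Inflection points occur where f''(x) = 0 and concavity changes.
f(x) = -2x^4 - 2x^3 + 2x^2 - 4x + 5
f'(x) = -8x^3 - 6x^2 + 4x - 4
f''(x) = -24x^2 - 12x + 4
This is a quadratic in x. Use the discriminant to count real roots.
Discriminant = (-12)^2 - 4 * (-24) * 4
= 144 - (-384)
= 528
Since discriminant > 0, f''(x) = 0 has 2 distinct real solutions.
A quadratic with two distinct real roots changes sign at each root, so concavity changes at both.
Number of inflection points: 2

2


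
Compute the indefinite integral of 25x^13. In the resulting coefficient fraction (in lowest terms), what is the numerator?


Apply the power rule for integration:
integral of ax^n dx = a/(n+1) * x^(n+1) + C
integral of 25x^13 dx
= 25/14 * x^14 + C
The coefficient in lowest terms is 25/14, and its numerator is 25

25


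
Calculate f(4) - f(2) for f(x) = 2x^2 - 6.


Net change = f(b) - f(a)
f(x) = 2x^2 - 6
Compute f(4):
f(4) = 2 * 4^2 + 0 * 4 - 6
= 32 + 0 - 6
= 26
Compute f(2):
f(2) = 2 * 2^2 + 0 * 2 - 6
= 8 + 0 - 6
= 2
Net change = 26 - 2 = 24

24


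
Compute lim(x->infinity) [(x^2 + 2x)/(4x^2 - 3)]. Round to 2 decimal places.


For limits at infinity with equal-degree polynomials,
we compare leading coefficients.
Numerator leading term: x^2
Denominator leading term: 4x^2
Divide both by x^2:
lim = (1 + 2/x) / (4 - 3/x^2)
As x -> infinity, the 1/x and 1/x^2 terms vanish:
= 1/4 = 0.25

0.25


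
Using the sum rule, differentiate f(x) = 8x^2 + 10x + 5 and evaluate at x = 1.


Differentiate term by term using power and sum rules:
f(x) = 8x^2 + 10x + 5
f'(x) = 16x + 10
Substitute x = 1:
f'(1) = 16 * 1 + 10
= 16 + 10
= 26

26


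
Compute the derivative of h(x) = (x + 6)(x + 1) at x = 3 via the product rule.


Let u(x) = x + 6 and v(x) = x + 1
u'(x) = 1
v'(x) = 1
Product rule: h'(x) = u'(x)*v(x) + u(x)*v'(x)
= 1 * (x + 1) + (x + 6) * 1
At x = 3:
u(3) = 1 * 3 + 6 = 9
v(3) = 1 * 3 + 1 = 4
h'(3) = 1 * 4 + 9 * 1
= 4 + 9
= 13

13


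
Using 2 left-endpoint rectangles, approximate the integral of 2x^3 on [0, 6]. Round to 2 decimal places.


Left Riemann sum uses left endpoints of each subinterval.
Interval: [0, 6], n = 2
dx = (6 - 0) / 2 = 3
Left endpoints: [0, 3]
f values: [0, 54]
Sum = dx * (sum of f values)
= 3 * 54
= 162 = 162.00

162.00


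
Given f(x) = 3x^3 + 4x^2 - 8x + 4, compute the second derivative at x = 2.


First derivative:
f'(x) = 9x^2 + 8x - 8
Second derivative:
f''(x) = 18x + 8
Substitute x = 2:
f''(2) = 18 * 2 + 8
= 36 + 8
= 44

44


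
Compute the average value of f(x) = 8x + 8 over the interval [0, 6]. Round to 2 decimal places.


Average value = 1/(b-a) * integral from a to b of f(x) dx
First compute the integral of 8x + 8:
F(x) = 4x^2 + 8x
F(6) = 4 * 36 + 8 * 6 = 192
F(0) = 4 * 0 + 8 * 0 = 0
Integral = 192 - 0 = 192
Average = 192 / (6 - 0) = 192 / 6
= 32 = 32.00

32.00


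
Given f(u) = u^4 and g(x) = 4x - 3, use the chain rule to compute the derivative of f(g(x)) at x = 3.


Using the chain rule: (f(g(x)))' = f'(g(x)) * g'(x)
First, find g(3):
g(3) = 4 * 3 - 3 = 9
Next, f'(u) = 4u^3
And g'(x) = 4
So f'(g(3)) * g'(3)
= 4 * 9^3 * 4
= 4 * 729 * 4
= 11664

11664


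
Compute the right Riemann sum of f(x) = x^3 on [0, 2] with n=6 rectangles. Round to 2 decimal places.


Right Riemann sum uses right endpoints of each subinterval.
Interval: [0, 2], n = 6
dx = (2 - 0) / 6 = 1/3
Right endpoints: [1/3, 2/3, 1, 4/3, 5/3, 2]
f values: [1/27, 8/27, 1, 64/27, 125/27, 8]
Sum = dx * (sum of f values)
= 1/3 * 49/3
= 49/9 ≈ 5.44

5.44


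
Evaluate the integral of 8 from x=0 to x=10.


The integral of a constant k over [a, b] equals k * (b - a).
integral from 0 to 10 of 8 dx
= 8 * (10 - 0)
= 8 * 10
= 80

80


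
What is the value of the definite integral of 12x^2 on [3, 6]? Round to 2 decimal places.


Find the antiderivative of 12x^2:
F(x) = 12/3 * x^3
Apply the Fundamental Theorem of Calculus:
F(6) - F(3)
= 12/3 * 6^3 - 12/3 * 3^3
= 12/3 * (216 - 27)
= 12/3 * 189
= 756 = 756.00

756.00


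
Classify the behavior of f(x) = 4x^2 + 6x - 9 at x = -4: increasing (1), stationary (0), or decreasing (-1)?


Compute f'(x) to determine behavior:
f'(x) = 8x + 6
f'(-4) = 8 * (-4) + 6
= -32 + 6
= -26
Since f'(-4) < 0, the function is decreasing (-1)

-1


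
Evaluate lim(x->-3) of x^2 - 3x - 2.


Since polynomials are continuous, we use direct substitution.
lim(x->-3) of x^2 - 3x - 2
= 1 * (-3)^2 - 3 * (-3) - 2
= 9 + 9 - 2
= 16

16


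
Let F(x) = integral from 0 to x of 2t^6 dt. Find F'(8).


By the Fundamental Theorem of Calculus (Part 1):
If F(x) = integral from 0 to x of f(t) dt, then F'(x) = f(x)
Here f(t) = 2t^6
So F'(x) = 2x^6
Evaluate at x = 8:
F'(8) = 2 * 8^6
= 2 * 262144
= 524288

524288


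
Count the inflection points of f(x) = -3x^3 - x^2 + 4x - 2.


Inflection points occur where f''(x) = 0 and concavity changes.
f(x) = -3x^3 - x^2 + 4x - 2
f'(x) = -9x^2 - 2x + 4
f''(x) = -18x - 2
Set f''(x) = 0:
-18x - 2 = 0
x = 2 / (-18) = -1/9
Since f''(x) is linear (degree 1), it changes sign at this point.
Therefore there is exactly 1 inflection point.

1


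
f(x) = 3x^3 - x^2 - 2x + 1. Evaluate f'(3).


Differentiate f(x) = 3x^3 - x^2 - 2x + 1 term by term:
f'(x) = 9x^2 - 2x - 2
Substitute x = 3:
f'(3) = 9 * 3^2 - 2 * 3 - 2
= 81 - 6 - 2
= 73

73


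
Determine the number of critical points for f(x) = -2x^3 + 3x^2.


Find where f'(x) = 0:
f(x) = -2x^3 + 3x^2
f'(x) = -6x^2 + 6x
This is a quadratic in x. Use the discriminant to count real roots.
Discriminant = (6)^2 - 4 * (-6) * 0
= 36 - 0
= 36
Since discriminant > 0, f'(x) = 0 has 2 real solutions.
Number of critical points: 2

2


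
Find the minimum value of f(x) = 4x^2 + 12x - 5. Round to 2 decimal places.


For a quadratic f(x) = ax^2 + bx + c with a > 0, the minimum is at the vertex.
Vertex x-coordinate: x = -b/(2a)
x = -(12) / (2 * 4)
x = -12/8 = -3/2
Substitute back to find the minimum value:
f(-3/2) = 4 * (-3/2)^2 + 12 * (-3/2) - 5
= 9 - 18 - 5
= -14 = -14.00

-14.00


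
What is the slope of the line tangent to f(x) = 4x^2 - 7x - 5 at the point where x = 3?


The slope of the tangent line equals f'(x) at the point.
f(x) = 4x^2 - 7x - 5
f'(x) = 8x - 7
At x = 3:
f'(3) = 8 * 3 - 7
= 24 - 7
= 17

17


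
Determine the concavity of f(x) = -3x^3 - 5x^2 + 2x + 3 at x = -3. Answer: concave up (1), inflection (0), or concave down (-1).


Concavity is determined by the sign of f''(x).
f(x) = -3x^3 - 5x^2 + 2x + 3
f'(x) = -9x^2 - 10x + 2
f''(x) = -18x - 10
f''(-3) = -18 * (-3) - 10
= 54 - 10
= 44
Since f''(-3) > 0, the function is concave up (1)

1


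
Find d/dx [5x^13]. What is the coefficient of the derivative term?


We apply the power rule: d/dx [ax^n] = a*n * x^(n-1)
d/dx [5x^13]
= 5 * 13 * x^(13-1)
= 65x^12
The coefficient is 65

65


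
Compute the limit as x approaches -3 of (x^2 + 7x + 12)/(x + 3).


Direct substitution gives 0/0, so we factor the numerator.
Factor: (x^2 + 7x + 12) = (x + 3)(x + 4)
Cancel the common factor (x + 3):
(x^2 + 7x + 12)/(x + 3) = (x + 4)
Now substitute x = -3:
= (-3) - (-4) = 1

1


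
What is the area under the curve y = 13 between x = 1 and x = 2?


The area under a constant function y = 13 is a rectangle.
Width = 2 - 1 = 1
Height = 13
Area = width * height
= 1 * 13
= 13

13


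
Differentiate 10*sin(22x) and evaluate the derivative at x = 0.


Apply the chain rule to differentiate 10*sin(22x):
d/dx [10*sin(22x)]
= 10 * cos(22x) * d/dx(22x)
= 10 * 22 * cos(22x)
= 220 * cos(22x)
Evaluate at x = 0:
= 220 * cos(0)
= 220 * 1
= 220

220


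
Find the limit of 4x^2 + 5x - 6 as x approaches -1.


Since polynomials are continuous, we use direct substitution.
lim(x->-1) of 4x^2 + 5x - 6
= 4 * (-1)^2 + 5 * (-1) - 6
= 4 - 5 - 6
= -7

-7


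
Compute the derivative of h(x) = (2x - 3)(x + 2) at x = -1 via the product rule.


Let u(x) = 2x - 3 and v(x) = x + 2
u'(x) = 2
v'(x) = 1
Product rule: h'(x) = u'(x)*v(x) + u(x)*v'(x)
= 2 * (x + 2) + (2x - 3) * 1
At x = -1:
u(-1) = 2 * (-1) - 3 = -5
v(-1) = 1 * (-1) + 2 = 1
h'(-1) = 2 * 1 + (-5) * 1
= 2 - 5
= -3

-3


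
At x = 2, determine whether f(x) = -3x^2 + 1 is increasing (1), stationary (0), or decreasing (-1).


Compute f'(x) to determine behavior:
f'(x) = -6x
f'(2) = -6 * 2 + 0
= -12 + 0
= -12
Since f'(2) < 0, the function is decreasing (-1)

-1


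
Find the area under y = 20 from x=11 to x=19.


The area under a constant function y = 20 is a rectangle.
Width = 19 - 11 = 8
Height = 20
Area = width * height
= 8 * 20
= 160

160


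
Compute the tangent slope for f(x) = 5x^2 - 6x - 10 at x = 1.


The slope of the tangent line equals f'(x) at the point.
f(x) = 5x^2 - 6x - 10
f'(x) = 10x - 6
At x = 1:
f'(1) = 10 * 1 - 6
= 10 - 6
= 4

4


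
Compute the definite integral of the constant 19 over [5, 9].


The integral of a constant k over [a, b] equals k * (b - a).
integral from 5 to 9 of 19 dx
= 19 * (9 - 5)
= 19 * 4
= 76

76


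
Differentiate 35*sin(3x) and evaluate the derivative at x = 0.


Apply the chain rule to differentiate 35*sin(3x):
d/dx [35*sin(3x)]
= 35 * cos(3x) * d/dx(3x)
= 35 * 3 * cos(3x)
= 105 * cos(3x)
Evaluate at x = 0:
= 105 * cos(0)
= 105 * 1
= 105

105


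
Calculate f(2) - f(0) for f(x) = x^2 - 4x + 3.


Net change = f(b) - f(a)
f(x) = x^2 - 4x + 3
Compute f(2):
f(2) = 1 * 2^2 - 4 * 2 + 3
= 4 - 8 + 3
= -1
Compute f(0):
f(0) = 1 * 0^2 - 4 * 0 + 3
= 0 + 0 + 3
= 3
Net change = -1 - 3 = -4

-4


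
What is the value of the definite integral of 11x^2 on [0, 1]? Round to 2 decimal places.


Find the antiderivative of 11x^2:
F(x) = 11/3 * x^3
Apply the Fundamental Theorem of Calculus:
F(1) - F(0)
= 11/3 * 1^3 - 11/3 * 0^3
= 11/3 * (1 - 0)
= 11/3 * 1
= 11/3 ≈ 3.67

3.67


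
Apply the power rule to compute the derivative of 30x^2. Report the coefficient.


We apply the power rule: d/dx [ax^n] = a*n * x^(n-1)
d/dx [30x^2]
= 30 * 2 * x^(2-1)
= 60x
The coefficient is 60

60


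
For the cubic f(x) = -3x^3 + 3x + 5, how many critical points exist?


Find where f'(x) = 0:
f(x) = -3x^3 + 3x + 5
f'(x) = -9x^2 + 3
This is a quadratic in x. Use the discriminant to count real roots.
Discriminant = (0)^2 - 4 * (-9) * 3
= 0 - (-108)
= 108
Since discriminant > 0, f'(x) = 0 has 2 real solutions.
Number of critical points: 2

2


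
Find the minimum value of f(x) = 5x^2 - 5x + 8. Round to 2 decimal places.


For a quadratic f(x) = ax^2 + bx + c with a > 0, the minimum is at the vertex.
Vertex x-coordinate: x = -b/(2a)
x = -(-5) / (2 * 5)
x = 5/10 = 1/2
Substitute back to find the minimum value:
f(1/2) = 5 * (1/2)^2 - 5 * (1/2) + 8
= 5/4 - 5/2 + 8
= 27/4 = 6.75

6.75


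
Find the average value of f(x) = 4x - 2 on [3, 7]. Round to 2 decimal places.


Average value = 1/(b-a) * integral from a to b of f(x) dx
First compute the integral of 4x - 2:
F(x) = 2x^2 - 2x
F(7) = 2 * 49 - 2 * 7 = 84
F(3) = 2 * 9 - 2 * 3 = 12
Integral = 84 - 12 = 72
Average = 72 / (7 - 3) = 72 / 4
= 18 = 18.00

18.00


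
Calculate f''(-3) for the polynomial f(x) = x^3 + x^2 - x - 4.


First derivative:
f'(x) = 3x^2 + 2x - 1
Second derivative:
f''(x) = 6x + 2
Substitute x = -3:
f''(-3) = 6 * (-3) + 2
= -18 + 2
= -16

-16


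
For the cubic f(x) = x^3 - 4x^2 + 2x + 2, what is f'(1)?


Differentiate f(x) = x^3 - 4x^2 + 2x + 2 term by term:
f'(x) = 3x^2 - 8x + 2
Substitute x = 1:
f'(1) = 3 * 1^2 - 8 * 1 + 2
= 3 - 8 + 2
= -3

-3


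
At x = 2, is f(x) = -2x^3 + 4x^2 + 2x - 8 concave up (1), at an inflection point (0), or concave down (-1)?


Concavity is determined by the sign of f''(x).
f(x) = -2x^3 + 4x^2 + 2x - 8
f'(x) = -6x^2 + 8x + 2
f''(x) = -12x + 8
f''(2) = -12 * 2 + 8
= -24 + 8
= -16
Since f''(2) < 0, the function is concave down (-1)

-1


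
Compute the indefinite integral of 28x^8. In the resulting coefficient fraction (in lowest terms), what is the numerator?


Apply the power rule for integration:
integral of ax^n dx = a/(n+1) * x^(n+1) + C
integral of 28x^8 dx
= 28/9 * x^9 + C
The coefficient in lowest terms is 28/9, and its numerator is 28

28


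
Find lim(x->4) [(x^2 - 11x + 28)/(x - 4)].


Direct substitution gives 0/0, so we factor the numerator.
Factor: (x^2 - 11x + 28) = (x - 4)(x - 7)
Cancel the common factor (x - 4):
(x^2 - 11x + 28)/(x - 4) = (x - 7)
Now substitute x = 4:
= (4) - (7) = -3

-3


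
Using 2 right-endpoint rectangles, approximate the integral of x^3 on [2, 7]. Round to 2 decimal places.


Right Riemann sum uses right endpoints of each subinterval.
Interval: [2, 7], n = 2
dx = (7 - 2) / 2 = 5/2
Right endpoints: [9/2, 7]
f values: [729/8, 343]
Sum = dx * (sum of f values)
= 5/2 * 3473/8
= 17365/16 ≈ 1085.31

1085.31


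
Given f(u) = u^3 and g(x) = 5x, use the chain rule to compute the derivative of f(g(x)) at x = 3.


Using the chain rule: (f(g(x)))' = f'(g(x)) * g'(x)
First, find g(3):
g(3) = 5 * 3 + 0 = 15
Next, f'(u) = 3u^2
And g'(x) = 5
So f'(g(3)) * g'(3)
= 3 * 15^2 * 5
= 3 * 225 * 5
= 3375

3375


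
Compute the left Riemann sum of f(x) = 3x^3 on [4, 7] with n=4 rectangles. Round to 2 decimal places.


Left Riemann sum uses left endpoints of each subinterval.
Interval: [4, 7], n = 4
dx = (7 - 4) / 4 = 3/4
Left endpoints: [4, 19/4, 11/2, 25/4]
f values: [192, 20577/64, 3993/8, 46875/64]
Sum = dx * (sum of f values)
= 3/4 * 27921/16
= 83763/64 ≈ 1308.80

1308.80


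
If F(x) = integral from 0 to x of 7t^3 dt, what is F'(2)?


By the Fundamental Theorem of Calculus (Part 1):
If F(x) = integral from 0 to x of f(t) dt, then F'(x) = f(x)
Here f(t) = 7t^3
So F'(x) = 7x^3
Evaluate at x = 2:
F'(2) = 7 * 2^3
= 7 * 8
= 56

56


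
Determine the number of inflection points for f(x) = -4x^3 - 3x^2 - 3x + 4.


Inflection points occur where f''(x) = 0 and concavity changes.
f(x) = -4x^3 - 3x^2 - 3x + 4
f'(x) = -12x^2 - 6x - 3
f''(x) = -24x - 6
Set f''(x) = 0:
-24x - 6 = 0
x = 6 / (-24) = -1/4
Since f''(x) is linear (degree 1), it changes sign at this point.
Therefore there is exactly 1 inflection point.

1


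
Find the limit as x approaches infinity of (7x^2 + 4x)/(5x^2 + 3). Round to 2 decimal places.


For limits at infinity with equal-degree polynomials,
we compare leading coefficients.
Numerator leading term: 7x^2
Denominator leading term: 5x^2
Divide both by x^2:
lim = (7 + 4/x) / (5 + 3/x^2)
As x -> infinity, the 1/x and 1/x^2 terms vanish:
= 7/5 = 1.40

1.40


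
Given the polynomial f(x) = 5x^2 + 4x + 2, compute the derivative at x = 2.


Differentiate term by term using power and sum rules:
f(x) = 5x^2 + 4x + 2
f'(x) = 10x + 4
Substitute x = 2:
f'(2) = 10 * 2 + 4
= 20 + 4
= 24

24


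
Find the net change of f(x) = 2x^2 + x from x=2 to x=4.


Net change = f(b) - f(a)
f(x) = 2x^2 + x
Compute f(4):
f(4) = 2 * 4^2 + 1 * 4 + 0
= 32 + 4 + 0
= 36
Compute f(2):
f(2) = 2 * 2^2 + 1 * 2 + 0
= 8 + 2 + 0
= 10
Net change = 36 - 10 = 26

26


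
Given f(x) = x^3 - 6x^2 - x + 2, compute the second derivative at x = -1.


First derivative:
f'(x) = 3x^2 - 12x - 1
Second derivative:
f''(x) = 6x - 12
Substitute x = -1:
f''(-1) = 6 * (-1) - 12
= -6 - 12
= -18

-18


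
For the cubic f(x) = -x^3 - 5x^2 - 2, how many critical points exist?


Find where f'(x) = 0:
f(x) = -x^3 - 5x^2 - 2
f'(x) = -3x^2 - 10x
This is a quadratic in x. Use the discriminant to count real roots.
Discriminant = (-10)^2 - 4 * (-3) * 0
= 100 - 0
= 100
Since discriminant > 0, f'(x) = 0 has 2 real solutions.
Number of critical points: 2

2


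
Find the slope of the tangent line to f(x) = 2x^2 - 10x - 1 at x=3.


The slope of the tangent line equals f'(x) at the point.
f(x) = 2x^2 - 10x - 1
f'(x) = 4x - 10
At x = 3:
f'(3) = 4 * 3 - 10
= 12 - 10
= 2

2


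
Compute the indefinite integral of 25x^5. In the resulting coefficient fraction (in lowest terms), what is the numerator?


Apply the power rule for integration:
integral of ax^n dx = a/(n+1) * x^(n+1) + C
integral of 25x^5 dx
= 25/6 * x^6 + C
The coefficient in lowest terms is 25/6, and its numerator is 25

25


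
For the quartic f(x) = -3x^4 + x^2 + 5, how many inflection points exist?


Inflection points occur where f''(x) = 0 and concavity changes.
f(x) = -3x^4 + x^2 + 5
f'(x) = -12x^3 + 2x
f''(x) = -36x^2 + 2
This is a quadratic in x. Use the discriminant to count real roots.
Discriminant = (0)^2 - 4 * (-36) * 2
= 0 - (-288)
= 288
Since discriminant > 0, f''(x) = 0 has 2 distinct real solutions.
A quadratic with two distinct real roots changes sign at each root, so concavity changes at both.
Number of inflection points: 2

2


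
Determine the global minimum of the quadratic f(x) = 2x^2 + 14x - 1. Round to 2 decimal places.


For a quadratic f(x) = ax^2 + bx + c with a > 0, the minimum is at the vertex.
Vertex x-coordinate: x = -b/(2a)
x = -(14) / (2 * 2)
x = -14/4 = -7/2
Substitute back to find the minimum value:
f(-7/2) = 2 * (-7/2)^2 + 14 * (-7/2) - 1
= 49/2 - 49 - 1
= -51/2 = -25.50

-25.50


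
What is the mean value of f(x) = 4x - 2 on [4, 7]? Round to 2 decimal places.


Average value = 1/(b-a) * integral from a to b of f(x) dx
First compute the integral of 4x - 2:
F(x) = 2x^2 - 2x
F(7) = 2 * 49 - 2 * 7 = 84
F(4) = 2 * 16 - 2 * 4 = 24
Integral = 84 - 24 = 60
Average = 60 / (7 - 4) = 60 / 3
= 20 = 20.00

20.00


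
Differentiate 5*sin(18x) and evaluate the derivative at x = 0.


Apply the chain rule to differentiate 5*sin(18x):
d/dx [5*sin(18x)]
= 5 * cos(18x) * d/dx(18x)
= 5 * 18 * cos(18x)
= 90 * cos(18x)
Evaluate at x = 0:
= 90 * cos(0)
= 90 * 1
= 90

90


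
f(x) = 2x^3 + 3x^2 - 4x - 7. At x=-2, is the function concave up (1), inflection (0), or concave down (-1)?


Concavity is determined by the sign of f''(x).
f(x) = 2x^3 + 3x^2 - 4x - 7
f'(x) = 6x^2 + 6x - 4
f''(x) = 12x + 6
f''(-2) = 12 * (-2) + 6
= -24 + 6
= -18
Since f''(-2) < 0, the function is concave down (-1)

-1


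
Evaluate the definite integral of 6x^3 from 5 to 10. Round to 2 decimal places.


Find the antiderivative of 6x^3:
F(x) = 6/4 * x^4
Apply the Fundamental Theorem of Calculus:
F(10) - F(5)
= 6/4 * 10^4 - 6/4 * 5^4
= 6/4 * (10000 - 625)
= 6/4 * 9375
= 28125/2 = 14062.50

14062.50


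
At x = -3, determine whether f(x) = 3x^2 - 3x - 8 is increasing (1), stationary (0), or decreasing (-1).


Compute f'(x) to determine behavior:
f'(x) = 6x - 3
f'(-3) = 6 * (-3) - 3
= -18 - 3
= -21
Since f'(-3) < 0, the function is decreasing (-1)

-1


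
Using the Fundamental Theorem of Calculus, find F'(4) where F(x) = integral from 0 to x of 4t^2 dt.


By the Fundamental Theorem of Calculus (Part 1):
If F(x) = integral from 0 to x of f(t) dt, then F'(x) = f(x)
Here f(t) = 4t^2
So F'(x) = 4x^2
Evaluate at x = 4:
F'(4) = 4 * 4^2
= 4 * 16
= 64

64


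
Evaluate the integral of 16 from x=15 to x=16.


The integral of a constant k over [a, b] equals k * (b - a).
integral from 15 to 16 of 16 dx
= 16 * (16 - 15)
= 16 * 1
= 16

16


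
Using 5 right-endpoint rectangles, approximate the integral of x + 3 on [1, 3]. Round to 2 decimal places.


Right Riemann sum uses right endpoints of each subinterval.
Interval: [1, 3], n = 5
dx = (3 - 1) / 5 = 2/5
Right endpoints: [7/5, 9/5, 11/5, 13/5, 3]
f values: [22/5, 24/5, 26/5, 28/5, 6]
Sum = dx * (sum of f values)
= 2/5 * 26
= 52/5 = 10.40

10.40


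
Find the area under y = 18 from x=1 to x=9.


The area under a constant function y = 18 is a rectangle.
Width = 9 - 1 = 8
Height = 18
Area = width * height
= 8 * 18
= 144

144


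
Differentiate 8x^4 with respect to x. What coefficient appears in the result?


We apply the power rule: d/dx [ax^n] = a*n * x^(n-1)
d/dx [8x^4]
= 8 * 4 * x^(4-1)
= 32x^3
The coefficient is 32

32


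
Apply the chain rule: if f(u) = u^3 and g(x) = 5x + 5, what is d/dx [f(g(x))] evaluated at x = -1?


Using the chain rule: (f(g(x)))' = f'(g(x)) * g'(x)
First, find g(-1):
g(-1) = 5 * (-1) + 5 = 0
Next, f'(u) = 3u^2
And g'(x) = 5
So f'(g(-1)) * g'(-1)
= 3 * 0^2 * 5
= 3 * 0 * 5
= 0

0


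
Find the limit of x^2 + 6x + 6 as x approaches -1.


Since polynomials are continuous, we use direct substitution.
lim(x->-1) of x^2 + 6x + 6
= 1 * (-1)^2 + 6 * (-1) + 6
= 1 - 6 + 6
= 1

1


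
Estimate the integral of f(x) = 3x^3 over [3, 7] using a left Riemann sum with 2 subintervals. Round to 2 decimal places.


Left Riemann sum uses left endpoints of each subinterval.
Interval: [3, 7], n = 2
dx = (7 - 3) / 2 = 2
Left endpoints: [3, 5]
f values: [81, 375]
Sum = dx * (sum of f values)
= 2 * 456
= 912 = 912.00

912.00


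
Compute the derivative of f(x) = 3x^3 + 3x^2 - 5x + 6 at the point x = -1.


Differentiate f(x) = 3x^3 + 3x^2 - 5x + 6 term by term:
f'(x) = 9x^2 + 6x - 5
Substitute x = -1:
f'(-1) = 9 * (-1)^2 + 6 * (-1) - 5
= 9 - 6 - 5
= -2

-2


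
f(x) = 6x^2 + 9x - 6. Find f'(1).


Differentiate term by term using power and sum rules:
f(x) = 6x^2 + 9x - 6
f'(x) = 12x + 9
Substitute x = 1:
f'(1) = 12 * 1 + 9
= 12 + 9
= 21

21


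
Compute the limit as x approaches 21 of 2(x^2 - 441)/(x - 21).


Direct substitution gives 0/0, so we factor the numerator.
Factor: 2(x^2 - 441) = 2 * (x - 21)(x + 21)
Cancel the common factor (x - 21):
2(x^2 - 441)/(x - 21) = 2 * (x + 21)
Now substitute x = 21:
= 2 * (21 + 21) = 84

84


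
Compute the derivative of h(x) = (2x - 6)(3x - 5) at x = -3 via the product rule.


Let u(x) = 2x - 6 and v(x) = 3x - 5
u'(x) = 2
v'(x) = 3
Product rule: h'(x) = u'(x)*v(x) + u(x)*v'(x)
= 2 * (3x - 5) + (2x - 6) * 3
At x = -3:
u(-3) = 2 * (-3) - 6 = -12
v(-3) = 3 * (-3) - 5 = -14
h'(-3) = 2 * (-14) + (-12) * 3
= -28 - 36
= -64

-64


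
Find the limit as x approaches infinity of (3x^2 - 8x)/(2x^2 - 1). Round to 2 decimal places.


For limits at infinity with equal-degree polynomials,
we compare leading coefficients.
Numerator leading term: 3x^2
Denominator leading term: 2x^2
Divide both by x^2:
lim = (3 - 8/x) / (2 - 1/x^2)
As x -> infinity, the 1/x and 1/x^2 terms vanish:
= 3/2 = 1.50

1.50


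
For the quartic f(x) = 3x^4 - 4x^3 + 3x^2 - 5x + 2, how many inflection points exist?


Inflection points occur where f''(x) = 0 and concavity changes.
f(x) = 3x^4 - 4x^3 + 3x^2 - 5x + 2
f'(x) = 12x^3 - 12x^2 + 6x - 5
f''(x) = 36x^2 - 24x + 6
This is a quadratic in x. Use the discriminant to count real roots.
Discriminant = (-24)^2 - 4 * 36 * 6
= 576 - 864
= -288
Since discriminant < 0, f''(x) = 0 has no real solutions.
Number of inflection points: 0

0


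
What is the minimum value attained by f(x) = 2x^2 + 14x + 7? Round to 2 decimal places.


For a quadratic f(x) = ax^2 + bx + c with a > 0, the minimum is at the vertex.
Vertex x-coordinate: x = -b/(2a)
x = -(14) / (2 * 2)
x = -14/4 = -7/2
Substitute back to find the minimum value:
f(-7/2) = 2 * (-7/2)^2 + 14 * (-7/2) + 7
= 49/2 - 49 + 7
= -35/2 = -17.50

-17.50


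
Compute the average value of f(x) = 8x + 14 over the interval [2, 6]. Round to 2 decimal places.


Average value = 1/(b-a) * integral from a to b of f(x) dx
First compute the integral of 8x + 14:
F(x) = 4x^2 + 14x
F(6) = 4 * 36 + 14 * 6 = 228
F(2) = 4 * 4 + 14 * 2 = 44
Integral = 228 - 44 = 184
Average = 184 / (6 - 2) = 184 / 4
= 46 = 46.00

46.00


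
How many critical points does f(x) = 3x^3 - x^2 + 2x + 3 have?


Find where f'(x) = 0:
f(x) = 3x^3 - x^2 + 2x + 3
f'(x) = 9x^2 - 2x + 2
This is a quadratic in x. Use the discriminant to count real roots.
Discriminant = (-2)^2 - 4 * 9 * 2
= 4 - 72
= -68
Since discriminant < 0, f'(x) = 0 has no real solutions.
Number of critical points: 0

0


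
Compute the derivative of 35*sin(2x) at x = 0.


Apply the chain rule to differentiate 35*sin(2x):
d/dx [35*sin(2x)]
= 35 * cos(2x) * d/dx(2x)
= 35 * 2 * cos(2x)
= 70 * cos(2x)
Evaluate at x = 0:
= 70 * cos(0)
= 70 * 1
= 70

70


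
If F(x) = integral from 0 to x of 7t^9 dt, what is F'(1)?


By the Fundamental Theorem of Calculus (Part 1):
If F(x) = integral from 0 to x of f(t) dt, then F'(x) = f(x)
Here f(t) = 7t^9
So F'(x) = 7x^9
Evaluate at x = 1:
F'(1) = 7 * 1^9
= 7 * 1
= 7

7


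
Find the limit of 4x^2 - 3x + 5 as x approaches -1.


Since polynomials are continuous, we use direct substitution.
lim(x->-1) of 4x^2 - 3x + 5
= 4 * (-1)^2 - 3 * (-1) + 5
= 4 + 3 + 5
= 12

12


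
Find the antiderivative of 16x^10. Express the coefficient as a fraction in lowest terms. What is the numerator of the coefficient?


Apply the power rule for integration:
integral of ax^n dx = a/(n+1) * x^(n+1) + C
integral of 16x^10 dx
= 16/11 * x^11 + C
The coefficient in lowest terms is 16/11, and its numerator is 16

16


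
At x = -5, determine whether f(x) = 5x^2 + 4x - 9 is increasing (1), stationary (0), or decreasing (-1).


Compute f'(x) to determine behavior:
f'(x) = 10x + 4
f'(-5) = 10 * (-5) + 4
= -50 + 4
= -46
Since f'(-5) < 0, the function is decreasing (-1)

-1


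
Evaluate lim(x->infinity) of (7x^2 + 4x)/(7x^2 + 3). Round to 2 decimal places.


For limits at infinity with equal-degree polynomials,
we compare leading coefficients.
Numerator leading term: 7x^2
Denominator leading term: 7x^2
Divide both by x^2:
lim = (7 + 4/x) / (7 + 3/x^2)
As x -> infinity, the 1/x and 1/x^2 terms vanish:
= 7/7 = 1 = 1.00

1.00


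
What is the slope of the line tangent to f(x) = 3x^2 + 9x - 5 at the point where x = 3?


The slope of the tangent line equals f'(x) at the point.
f(x) = 3x^2 + 9x - 5
f'(x) = 6x + 9
At x = 3:
f'(3) = 6 * 3 + 9
= 18 + 9
= 27

27


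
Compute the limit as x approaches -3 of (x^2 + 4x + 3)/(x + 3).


Direct substitution gives 0/0, so we factor the numerator.
Factor: (x^2 + 4x + 3) = (x + 3)(x + 1)
Cancel the common factor (x + 3):
(x^2 + 4x + 3)/(x + 3) = (x + 1)
Now substitute x = -3:
= (-3) - (-1) = -2

-2


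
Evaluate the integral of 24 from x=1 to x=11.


The integral of a constant k over [a, b] equals k * (b - a).
integral from 1 to 11 of 24 dx
= 24 * (11 - 1)
= 24 * 10
= 240

240


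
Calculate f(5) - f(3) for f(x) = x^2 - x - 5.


Net change = f(b) - f(a)
f(x) = x^2 - x - 5
Compute f(5):
f(5) = 1 * 5^2 - 1 * 5 - 5
= 25 - 5 - 5
= 15
Compute f(3):
f(3) = 1 * 3^2 - 1 * 3 - 5
= 9 - 3 - 5
= 1
Net change = 15 - 1 = 14

14
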